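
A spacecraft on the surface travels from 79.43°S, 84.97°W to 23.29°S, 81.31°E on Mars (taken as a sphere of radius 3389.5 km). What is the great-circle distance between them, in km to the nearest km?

4555 km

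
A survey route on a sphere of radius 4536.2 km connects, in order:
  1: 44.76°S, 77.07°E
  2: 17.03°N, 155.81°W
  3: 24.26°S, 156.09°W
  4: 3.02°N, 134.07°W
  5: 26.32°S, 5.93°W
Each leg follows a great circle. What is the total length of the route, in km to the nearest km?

26061 km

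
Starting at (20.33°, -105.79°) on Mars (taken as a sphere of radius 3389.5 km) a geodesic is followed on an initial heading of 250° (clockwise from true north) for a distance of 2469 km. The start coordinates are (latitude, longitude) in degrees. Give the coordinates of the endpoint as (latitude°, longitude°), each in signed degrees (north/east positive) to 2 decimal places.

Angular distance δ = d/R = 2469/3389.5 = 0.72843 rad; initial bearing θ = 4.3633 rad.
sin φ₂ = sin φ₁ cos δ + cos φ₁ sin δ cos θ = (0.3474)(0.7462) + (0.9377)(0.6657)(-0.3420) = 0.0458, so φ₂ = 2.62°.
Δλ = atan2(sin θ sin δ cos φ₁, cos δ − sin φ₁ sin φ₂) = atan2(-0.5866, 0.7303) = -38.771°.
λ₂ = -105.790° − 38.771° = -144.56°.

2.62°, -144.56°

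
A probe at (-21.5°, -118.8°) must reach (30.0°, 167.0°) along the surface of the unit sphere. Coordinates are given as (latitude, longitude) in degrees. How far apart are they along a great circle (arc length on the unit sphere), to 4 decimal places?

1.5346

With latitudes φ₁ = -21.500°, φ₂ = 30.000° and longitude difference Δλ = -74.200°:
cos c = sin φ₁ sin φ₂ + cos φ₁ cos φ₂ cos Δλ = (-0.3665)(0.5000) + (0.9304)(0.8660)(0.2723) = 0.03614,
so c = arccos(0.03614) = 1.53465 rad.
On the unit sphere the arc length equals the central angle: 1.5346.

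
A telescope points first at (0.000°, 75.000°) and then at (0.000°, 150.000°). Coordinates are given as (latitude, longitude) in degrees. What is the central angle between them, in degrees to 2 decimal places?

With latitudes φ₁ = 0.000°, φ₂ = 0.000° and longitude difference Δλ = 75.000°:
cos c = sin φ₁ sin φ₂ + cos φ₁ cos φ₂ cos Δλ = (0.0000)(0.0000) + (1.0000)(1.0000)(0.2588) = 0.25882,
so c = arccos(0.25882) = 1.30900 rad.
So the angular separation is 75.00°.

75.00°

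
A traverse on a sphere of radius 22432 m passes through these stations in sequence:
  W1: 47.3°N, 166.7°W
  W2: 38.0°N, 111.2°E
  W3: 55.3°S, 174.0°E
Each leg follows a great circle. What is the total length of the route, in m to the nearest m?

Leg W1→W2: central angle 1.0170 rad, distance 22813.6 m.
Leg W2→W3: central angle 1.8767 rad, distance 42097.1 m.
Total: 22813.6 + 42097.1 ≈ 64911 m.

64911 m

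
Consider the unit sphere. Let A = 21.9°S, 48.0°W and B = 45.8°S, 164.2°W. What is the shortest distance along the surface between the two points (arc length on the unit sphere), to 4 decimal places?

Let φ₁ = -0.3822 rad, φ₂ = -0.7994 rad, and Δλ = -2.0281 rad.
cos c = sin φ₁ sin φ₂ + cos φ₁ cos φ₂ cos Δλ = (-0.3730)(-0.7169) + (0.9278)(0.6972)(-0.4415) = -0.01819,
so c = arccos(-0.01819) = 1.58899 rad.
On the unit sphere the arc length equals the central angle: 1.5890.

1.5890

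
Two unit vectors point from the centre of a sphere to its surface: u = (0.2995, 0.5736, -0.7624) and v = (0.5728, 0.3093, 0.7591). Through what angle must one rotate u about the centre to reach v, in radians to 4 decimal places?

u·v = -0.2298; |u| = 1.0000, |v| = 1.0000.
cos θ = (u·v)/(|u||v|) = -0.2298, so θ = 1.8026 rad.

1.8026 rad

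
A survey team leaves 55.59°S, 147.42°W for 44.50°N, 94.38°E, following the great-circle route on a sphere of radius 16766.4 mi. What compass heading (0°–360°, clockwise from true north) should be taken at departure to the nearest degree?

With φ₁ = -0.9702, φ₂ = 0.7767, Δλ = -2.0630 rad, the forward-azimuth formula gives
θ = atan2( sin Δλ cos φ₂ , cos φ₁ sin φ₂ − sin φ₁ cos φ₂ cos Δλ ) = atan2(-0.6286, 0.1180) = -79.37°.
Adding 360° brings this into [0°, 360°): 281°.

281°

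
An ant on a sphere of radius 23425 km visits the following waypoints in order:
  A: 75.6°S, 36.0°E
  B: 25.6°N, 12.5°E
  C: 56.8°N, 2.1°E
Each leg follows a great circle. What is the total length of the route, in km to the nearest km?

Leg A→B: central angle 1.7853 rad, distance 41820.0 km.
Leg B→C: central angle 0.5600 rad, distance 13118.2 km.
Total: 41820.0 + 13118.2 ≈ 54938 km.

54938 km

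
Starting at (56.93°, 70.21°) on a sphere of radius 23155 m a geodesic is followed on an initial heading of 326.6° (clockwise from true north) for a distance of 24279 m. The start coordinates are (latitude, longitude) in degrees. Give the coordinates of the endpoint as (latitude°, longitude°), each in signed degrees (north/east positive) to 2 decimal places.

54.37°, -54.80°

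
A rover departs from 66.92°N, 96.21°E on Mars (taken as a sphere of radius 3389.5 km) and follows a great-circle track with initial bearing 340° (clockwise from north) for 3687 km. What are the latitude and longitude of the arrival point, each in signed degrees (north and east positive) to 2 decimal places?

Angular distance δ = d/R = 3687/3389.5 = 1.08777 rad; initial bearing θ = 5.9341 rad.
sin φ₂ = sin φ₁ cos δ + cos φ₁ sin δ cos θ = (0.9200)(0.4645) + (0.3920)(0.8856)(0.9397) = 0.7535, so φ₂ = 48.90°.
Δλ = atan2(sin θ sin δ cos φ₁, cos δ − sin φ₁ sin φ₂) = atan2(-0.1187, -0.2287) = -152.566°.
λ₂ = 96.210° − 152.566° = -56.36°.

48.90°, -56.36°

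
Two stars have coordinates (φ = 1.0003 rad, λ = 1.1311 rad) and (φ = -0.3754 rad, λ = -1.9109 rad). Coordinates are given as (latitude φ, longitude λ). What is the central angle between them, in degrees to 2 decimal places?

143.95°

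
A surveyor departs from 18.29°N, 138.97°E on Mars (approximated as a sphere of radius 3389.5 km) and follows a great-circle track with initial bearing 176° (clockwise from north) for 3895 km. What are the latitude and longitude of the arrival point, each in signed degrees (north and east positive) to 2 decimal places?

Angular distance δ = d/R = 3895/3389.5 = 1.14914 rad; initial bearing θ = 3.0718 rad.
sin φ₂ = sin φ₁ cos δ + cos φ₁ sin δ cos θ = (0.3138)(0.4093) + (0.9495)(0.9124)(-0.9976) = -0.7358, so φ₂ = -47.37°.
Δλ = atan2(sin θ sin δ cos φ₁, cos δ − sin φ₁ sin φ₂) = atan2(0.0604, 0.6402) = 5.393°.
λ₂ = 138.970° + 5.393° = 144.36°.

-47.37°, 144.36°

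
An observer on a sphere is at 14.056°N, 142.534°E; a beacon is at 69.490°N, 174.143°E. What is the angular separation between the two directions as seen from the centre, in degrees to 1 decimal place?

In radians: φ₁ = 0.2453, φ₂ = 1.2128, Δλ = 31.609° = 0.5517 rad.
Haversine: a = sin²(Δφ/2) + cos φ₁ cos φ₂ sin²(Δλ/2) = 0.2163 + (0.9701)(0.3504)(0.0742) = 0.24153.
Central angle c = 2·arcsin(√a) = 1.02753 rad.
So the angular separation is 58.9°.

58.9°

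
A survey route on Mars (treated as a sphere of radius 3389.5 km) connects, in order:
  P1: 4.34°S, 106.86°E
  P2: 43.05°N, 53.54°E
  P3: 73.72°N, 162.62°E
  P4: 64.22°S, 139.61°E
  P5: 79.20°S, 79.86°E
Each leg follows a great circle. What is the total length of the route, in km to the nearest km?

16708 km

Leg P1→P2: central angle 1.1771 rad, distance 3989.8 km.
Leg P2→P3: central angle 0.9418 rad, distance 3192.4 km.
Leg P3→P4: central angle 2.4221 rad, distance 8209.7 km.
Leg P4→P5: central angle 0.3882 rad, distance 1315.9 km.
Total: 3989.8 + 3192.4 + 8209.7 + 1315.9 ≈ 16708 km.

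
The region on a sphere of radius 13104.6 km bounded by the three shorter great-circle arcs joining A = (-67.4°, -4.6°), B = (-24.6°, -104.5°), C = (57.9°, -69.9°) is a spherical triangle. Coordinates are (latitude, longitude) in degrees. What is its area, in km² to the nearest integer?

256375012 km²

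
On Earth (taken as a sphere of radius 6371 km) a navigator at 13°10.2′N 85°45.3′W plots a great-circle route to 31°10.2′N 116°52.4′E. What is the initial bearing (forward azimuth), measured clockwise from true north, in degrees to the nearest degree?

Δλ = -157.372° = -2.7467 rad.
y = sin Δλ · cos φ₂ = (-0.3848)(0.8556) = -0.3292
x = cos φ₁ sin φ₂ − sin φ₁ cos φ₂ cos Δλ = (0.9737)(0.5176) − (0.2278)(0.8556)(-0.9230) = 0.6839
θ = atan2(y, x) = -25.70°; adding 360° gives 334°.

334°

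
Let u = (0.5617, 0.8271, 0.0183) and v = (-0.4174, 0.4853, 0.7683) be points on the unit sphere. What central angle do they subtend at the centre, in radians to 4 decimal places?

1.3888 rad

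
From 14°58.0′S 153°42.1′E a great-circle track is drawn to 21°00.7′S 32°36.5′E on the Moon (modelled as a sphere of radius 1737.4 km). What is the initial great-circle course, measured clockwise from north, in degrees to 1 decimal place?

With φ₁ = -0.2612, φ₂ = -0.3667, Δλ = -2.1135 rad, the forward-azimuth formula gives
θ = atan2( sin Δλ cos φ₂ , cos φ₁ sin φ₂ − sin φ₁ cos φ₂ cos Δλ ) = atan2(-0.7994, -0.4709) = -120.50°.
Adding 360° brings this into [0°, 360°): 239.5°.

239.5°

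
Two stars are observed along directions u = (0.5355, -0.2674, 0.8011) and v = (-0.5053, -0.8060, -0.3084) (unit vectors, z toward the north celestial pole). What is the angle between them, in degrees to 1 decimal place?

107.6°

u·v = -0.3021; |u| = 1.0000, |v| = 1.0000.
cos θ = (u·v)/(|u||v|) = -0.3021, so θ = 107.6°.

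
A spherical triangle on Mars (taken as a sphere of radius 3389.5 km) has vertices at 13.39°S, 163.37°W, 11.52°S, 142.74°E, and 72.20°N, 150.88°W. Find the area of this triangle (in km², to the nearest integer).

10424438 km²

Side lengths (central angles): a = 1.6410, b = 1.5009, c = 0.9172 rad; semiperimeter s = 2.0296.
By l'Huilier's theorem, tan(E/4) = √[tan(s/2) tan((s−a)/2) tan((s−b)/2) tan((s−c)/2)], giving spherical excess E = 0.9074 rad.
Area = E·R² = 0.9074 × (3389.5)² ≈ 10424438 km².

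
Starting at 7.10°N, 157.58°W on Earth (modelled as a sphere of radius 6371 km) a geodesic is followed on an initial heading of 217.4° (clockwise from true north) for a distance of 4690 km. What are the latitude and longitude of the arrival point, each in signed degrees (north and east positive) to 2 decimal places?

Angular distance δ = d/R = 4690/6371 = 0.73615 rad; initial bearing θ = 3.7943 rad.
sin φ₂ = sin φ₁ cos δ + cos φ₁ sin δ cos θ = (0.1236)(0.7411) + (0.9923)(0.6714)(-0.7944) = -0.4377, so φ₂ = -25.96°.
Δλ = atan2(sin θ sin δ cos φ₁, cos δ − sin φ₁ sin φ₂) = atan2(-0.4047, 0.7952) = -26.973°.
λ₂ = -157.580° − 26.973° = -184.55° → 175.45° after wrapping to (−180°, 180°].

-25.96°, 175.45°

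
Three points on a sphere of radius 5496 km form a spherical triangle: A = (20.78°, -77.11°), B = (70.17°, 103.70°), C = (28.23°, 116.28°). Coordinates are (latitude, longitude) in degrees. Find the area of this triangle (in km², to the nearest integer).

10699858 km²

Side lengths (central angles): a = 0.7427, b = 2.2569, c = 1.5542 rad; semiperimeter s = 2.2769.
By l'Huilier's theorem, tan(E/4) = √[tan(s/2) tan((s−a)/2) tan((s−b)/2) tan((s−c)/2)], giving spherical excess E = 0.3542 rad.
Area = E·R² = 0.3542 × (5496)² ≈ 10699858 km².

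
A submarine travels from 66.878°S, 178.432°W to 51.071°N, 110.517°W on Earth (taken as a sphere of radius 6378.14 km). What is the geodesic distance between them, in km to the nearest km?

14306 km

With latitudes φ₁ = -66.878°, φ₂ = 51.071° and longitude difference Δλ = 67.915°:
cos c = sin φ₁ sin φ₂ + cos φ₁ cos φ₂ cos Δλ = (-0.9197)(0.7779) + (0.3927)(0.6284)(0.3760) = -0.62266,
so c = arccos(-0.62266) = 2.24294 rad.
Distance = R·c = 6378.14 × 2.2429 ≈ 14306 km.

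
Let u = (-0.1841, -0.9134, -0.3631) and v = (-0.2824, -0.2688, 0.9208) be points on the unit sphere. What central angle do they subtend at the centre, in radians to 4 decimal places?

u·v = -0.0368; |u| = 1.0000, |v| = 0.9999.
cos θ = (u·v)/(|u||v|) = -0.0368, so θ = 1.6076 rad.

1.6076 rad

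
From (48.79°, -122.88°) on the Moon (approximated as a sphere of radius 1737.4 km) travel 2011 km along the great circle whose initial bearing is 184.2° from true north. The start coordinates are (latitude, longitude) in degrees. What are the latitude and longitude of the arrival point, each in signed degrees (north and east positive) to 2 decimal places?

-17.43°, -126.91°

Angular distance δ = d/R = 2011/1737.4 = 1.15748 rad; initial bearing θ = 3.2149 rad.
sin φ₂ = sin φ₁ cos δ + cos φ₁ sin δ cos θ = (0.7523)(0.4017) + (0.6588)(0.9158)(-0.9973) = -0.2996, so φ₂ = -17.43°.
Δλ = atan2(sin θ sin δ cos φ₁, cos δ − sin φ₁ sin φ₂) = atan2(-0.0442, 0.6270) = -4.031°.
λ₂ = -122.880° − 4.031° = -126.91°.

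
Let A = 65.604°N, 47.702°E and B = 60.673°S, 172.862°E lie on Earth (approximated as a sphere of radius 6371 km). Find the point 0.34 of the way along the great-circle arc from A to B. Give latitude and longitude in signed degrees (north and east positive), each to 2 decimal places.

Central angle δ = 2.7153 rad. Interpolating on the sphere with fraction f = 0.34:
P = [sin((1−f)δ)·A + sin(fδ)·B] / sin δ = 2.3593·A + 1.9286·B in Cartesian coordinates,
giving P = (-0.2815, 0.8382, 0.4672), i.e. latitude 27.85°, longitude 108.56°.

27.85°, 108.56°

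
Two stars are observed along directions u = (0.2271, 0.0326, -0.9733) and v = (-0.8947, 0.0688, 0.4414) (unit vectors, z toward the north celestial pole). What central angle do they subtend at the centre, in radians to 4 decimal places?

2.2531 rad

u·v = -0.6306; |u| = 1.0000, |v| = 1.0000.
cos θ = (u·v)/(|u||v|) = -0.6306, so θ = 2.2531 rad.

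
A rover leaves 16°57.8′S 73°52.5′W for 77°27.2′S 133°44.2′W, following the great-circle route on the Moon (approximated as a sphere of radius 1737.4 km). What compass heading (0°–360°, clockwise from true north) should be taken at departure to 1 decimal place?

With φ₁ = -0.2961, φ₂ = -1.3518, Δλ = -1.0448 rad, the forward-azimuth formula gives
θ = atan2( sin Δλ cos φ₂ , cos φ₁ sin φ₂ − sin φ₁ cos φ₂ cos Δλ ) = atan2(-0.1879, -0.9018) = -168.23°.
Adding 360° brings this into [0°, 360°): 191.8°.

191.8°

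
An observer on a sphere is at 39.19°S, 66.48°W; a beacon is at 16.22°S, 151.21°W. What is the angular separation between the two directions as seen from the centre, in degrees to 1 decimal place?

With latitudes φ₁ = -39.190°, φ₂ = -16.220° and longitude difference Δλ = -84.730°:
Haversine: a = sin²(Δφ/2) + cos φ₁ cos φ₂ sin²(Δλ/2) = 0.0396 + (0.7751)(0.9602)(0.4541) = 0.37757.
Central angle c = 2·arcsin(√a) = 1.32342 rad.
So the angular separation is 75.8°.

75.8°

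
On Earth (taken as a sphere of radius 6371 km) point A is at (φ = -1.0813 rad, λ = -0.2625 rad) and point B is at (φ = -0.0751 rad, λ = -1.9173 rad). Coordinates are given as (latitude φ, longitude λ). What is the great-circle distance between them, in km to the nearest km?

9836 km

With latitudes φ₁ = -61.954°, φ₂ = -4.303° and longitude difference Δλ = -94.813°:
cos c = sin φ₁ sin φ₂ + cos φ₁ cos φ₂ cos Δλ = (-0.8826)(-0.0750) + (0.4702)(0.9972)(-0.0839) = 0.02688,
so c = arccos(0.02688) = 1.54391 rad.
Distance = R·c = 6371 × 1.5439 ≈ 9836 km.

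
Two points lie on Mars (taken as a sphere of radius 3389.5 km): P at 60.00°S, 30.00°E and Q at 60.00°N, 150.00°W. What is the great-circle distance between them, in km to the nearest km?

In radians: φ₁ = -1.0472, φ₂ = 1.0472, Δλ = -180.000° = -3.1416 rad.
Haversine: a = sin²(Δφ/2) + cos φ₁ cos φ₂ sin²(Δλ/2) = 0.7500 + (0.5000)(0.5000)(1.0000) = 1.00000.
Central angle c = 2·arcsin(√a) = 3.14159 rad.
Distance = R·c = 3389.5 × 3.1416 ≈ 10648 km.

10648 km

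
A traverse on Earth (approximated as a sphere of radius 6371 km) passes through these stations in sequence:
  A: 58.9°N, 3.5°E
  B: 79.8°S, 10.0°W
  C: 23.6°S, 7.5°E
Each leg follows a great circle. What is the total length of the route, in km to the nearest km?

Leg A→B: central angle 2.4246 rad, distance 15447.2 km.
Leg B→C: central angle 0.9899 rad, distance 6306.6 km.
Total: 15447.2 + 6306.6 ≈ 21754 km.

21754 km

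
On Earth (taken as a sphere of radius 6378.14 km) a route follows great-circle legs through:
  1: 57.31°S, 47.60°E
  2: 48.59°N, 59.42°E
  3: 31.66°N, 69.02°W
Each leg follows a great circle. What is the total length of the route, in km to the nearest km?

21579 km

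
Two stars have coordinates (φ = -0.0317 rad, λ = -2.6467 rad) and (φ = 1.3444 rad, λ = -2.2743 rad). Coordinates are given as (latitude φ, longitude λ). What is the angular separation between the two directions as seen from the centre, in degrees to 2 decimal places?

With latitudes φ₁ = -1.816°, φ₂ = 77.028° and longitude difference Δλ = 21.337°:
Haversine: a = sin²(Δφ/2) + cos φ₁ cos φ₂ sin²(Δλ/2) = 0.4033 + (0.9995)(0.2245)(0.0343) = 0.41095.
Central angle c = 2·arcsin(√a) = 1.39175 rad.
So the angular separation is 79.74°.

79.74°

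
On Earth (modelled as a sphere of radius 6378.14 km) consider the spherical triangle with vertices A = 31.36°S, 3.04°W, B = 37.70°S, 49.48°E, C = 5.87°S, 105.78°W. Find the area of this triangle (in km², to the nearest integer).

Side lengths (central angles): a = 2.2814, b = 1.7053, c = 0.7534 rad; semiperimeter s = 2.3701.
By l'Huilier's theorem, tan(E/4) = √[tan(s/2) tan((s−a)/2) tan((s−b)/2) tan((s−c)/2)], giving spherical excess E = 0.7845 rad.
Area = E·R² = 0.7845 × (6378.14)² ≈ 31912864 km².

31912864 km²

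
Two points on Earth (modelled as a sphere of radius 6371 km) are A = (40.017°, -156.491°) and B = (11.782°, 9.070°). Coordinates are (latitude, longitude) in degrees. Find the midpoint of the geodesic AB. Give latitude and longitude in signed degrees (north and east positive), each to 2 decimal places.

70.23°, -29.76°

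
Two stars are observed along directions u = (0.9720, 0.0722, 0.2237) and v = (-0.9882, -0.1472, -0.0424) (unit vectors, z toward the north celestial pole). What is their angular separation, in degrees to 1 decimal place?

u·v = -0.9806; |u| = 1.0000, |v| = 1.0000.
cos θ = (u·v)/(|u||v|) = -0.9806, so θ = 168.7°.

168.7°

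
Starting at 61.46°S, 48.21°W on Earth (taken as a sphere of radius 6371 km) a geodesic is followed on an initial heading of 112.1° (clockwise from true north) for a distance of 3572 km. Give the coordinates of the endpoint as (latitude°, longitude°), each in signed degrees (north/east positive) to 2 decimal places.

-57.09°, 16.87°

Angular distance δ = d/R = 3572/6371 = 0.56067 rad; initial bearing θ = 1.9565 rad.
sin φ₂ = sin φ₁ cos δ + cos φ₁ sin δ cos θ = (-0.8785)(0.8469) + (0.4778)(0.5317)(-0.3762) = -0.8396, so φ₂ = -57.09°.
Δλ = atan2(sin θ sin δ cos φ₁, cos δ − sin φ₁ sin φ₂) = atan2(0.2354, 0.1094) = 65.082°.
λ₂ = -48.210° + 65.082° = 16.87°.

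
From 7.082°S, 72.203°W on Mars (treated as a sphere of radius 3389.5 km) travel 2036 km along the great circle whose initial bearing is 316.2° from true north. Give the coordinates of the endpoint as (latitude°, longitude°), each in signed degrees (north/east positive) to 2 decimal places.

Angular distance δ = d/R = 2036/3389.5 = 0.60068 rad; initial bearing θ = 5.5187 rad.
sin φ₂ = sin φ₁ cos δ + cos φ₁ sin δ cos θ = (-0.1233)(0.8250) + (0.9924)(0.5652)(0.7218) = 0.3031, so φ₂ = 17.65°.
Δλ = atan2(sin θ sin δ cos φ₁, cos δ − sin φ₁ sin φ₂) = atan2(-0.3882, 0.8623) = -24.237°.
λ₂ = -72.203° − 24.237° = -96.44°.

17.65°, -96.44°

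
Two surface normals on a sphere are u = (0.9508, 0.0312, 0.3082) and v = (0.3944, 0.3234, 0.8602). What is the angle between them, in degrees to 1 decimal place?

49.4°

u·v = 0.6502; |u| = 1.0000, |v| = 1.0000.
cos θ = (u·v)/(|u||v|) = 0.6502, so θ = 49.4°.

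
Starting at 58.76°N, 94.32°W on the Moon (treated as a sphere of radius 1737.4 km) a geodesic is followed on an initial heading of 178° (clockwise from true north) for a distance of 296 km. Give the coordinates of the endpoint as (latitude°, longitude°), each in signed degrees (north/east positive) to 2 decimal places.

49.00°, -93.80°

Angular distance δ = d/R = 296/1737.4 = 0.17037 rad; initial bearing θ = 3.1067 rad.
sin φ₂ = sin φ₁ cos δ + cos φ₁ sin δ cos θ = (0.8550)(0.9855) + (0.5186)(0.1695)(-0.9994) = 0.7547, so φ₂ = 49.00°.
Δλ = atan2(sin θ sin δ cos φ₁, cos δ − sin φ₁ sin φ₂) = atan2(0.0031, 0.3402) = 0.517°.
λ₂ = -94.320° + 0.517° = -93.80°.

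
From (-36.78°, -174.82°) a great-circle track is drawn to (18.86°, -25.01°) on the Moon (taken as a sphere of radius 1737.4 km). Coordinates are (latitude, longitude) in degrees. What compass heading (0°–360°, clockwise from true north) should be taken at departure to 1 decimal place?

Δλ = 149.810° = 2.6147 rad.
y = sin Δλ · cos φ₂ = (0.5029)(0.9463) = 0.4759
x = cos φ₁ sin φ₂ − sin φ₁ cos φ₂ cos Δλ = (0.8009)(0.3233) − (-0.5987)(0.9463)(-0.8644) = -0.2308
θ = atan2(y, x) = 115.88°, so the bearing is 115.9°.

115.9°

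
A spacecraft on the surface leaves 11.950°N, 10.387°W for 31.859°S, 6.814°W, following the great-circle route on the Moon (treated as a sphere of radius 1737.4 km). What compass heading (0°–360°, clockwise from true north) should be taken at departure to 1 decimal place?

175.6°

Δλ = 3.573° = 0.0624 rad.
y = sin Δλ · cos φ₂ = (0.0623)(0.8493) = 0.0529
x = cos φ₁ sin φ₂ − sin φ₁ cos φ₂ cos Δλ = (0.9783)(-0.5278) − (0.2071)(0.8493)(0.9981) = -0.6919
θ = atan2(y, x) = 175.63°, so the bearing is 175.6°.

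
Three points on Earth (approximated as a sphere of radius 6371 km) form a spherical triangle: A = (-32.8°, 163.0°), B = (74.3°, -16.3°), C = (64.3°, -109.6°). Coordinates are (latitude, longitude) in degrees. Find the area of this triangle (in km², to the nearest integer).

Side lengths (central angles): a = 0.5341, b = 2.0619, c = 2.4173 rad; semiperimeter s = 2.5066.
By l'Huilier's theorem, tan(E/4) = √[tan(s/2) tan((s−a)/2) tan((s−b)/2) tan((s−c)/2)], giving spherical excess E = 0.8496 rad.
Area = E·R² = 0.8496 × (6371)² ≈ 34486924 km².

34486924 km²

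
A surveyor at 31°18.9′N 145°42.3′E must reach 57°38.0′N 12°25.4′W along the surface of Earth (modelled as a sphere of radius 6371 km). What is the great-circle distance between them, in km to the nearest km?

9915 km

With latitudes φ₁ = 31.315°, φ₂ = 57.633° and longitude difference Δλ = -158.128°:
Haversine: a = sin²(Δφ/2) + cos φ₁ cos φ₂ sin²(Δλ/2) = 0.0518 + (0.8543)(0.5353)(0.9640) = 0.49272.
Central angle c = 2·arcsin(√a) = 1.55623 rad.
Distance = R·c = 6371 × 1.5562 ≈ 9915 km.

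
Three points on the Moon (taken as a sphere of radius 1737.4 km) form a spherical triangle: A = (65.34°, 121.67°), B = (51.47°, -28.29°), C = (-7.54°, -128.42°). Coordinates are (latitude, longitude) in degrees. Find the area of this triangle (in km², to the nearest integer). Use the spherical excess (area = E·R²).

4173619 km²

Side lengths (central angles): a = 1.7837, b = 1.8339, c = 1.0634 rad; semiperimeter s = 2.3405.
By l'Huilier's theorem, tan(E/4) = √[tan(s/2) tan((s−a)/2) tan((s−b)/2) tan((s−c)/2)], giving spherical excess E = 1.3827 rad.
Area = E·R² = 1.3827 × (1737.4)² ≈ 4173619 km².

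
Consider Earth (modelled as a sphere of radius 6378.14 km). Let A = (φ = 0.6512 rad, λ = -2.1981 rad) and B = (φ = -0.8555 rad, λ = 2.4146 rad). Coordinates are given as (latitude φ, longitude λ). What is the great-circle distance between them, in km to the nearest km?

Let φ₁ = 0.6512 rad, φ₂ = -0.8555 rad, and Δλ = -1.6705 rad.
cos c = sin φ₁ sin φ₂ + cos φ₁ cos φ₂ cos Δλ = (0.6061)(-0.7549) + (0.7954)(0.6558)(-0.0995) = -0.50949,
so c = arccos(-0.50949) = 2.10539 rad.
Distance = R·c = 6378.14 × 2.1054 ≈ 13428 km.

13428 km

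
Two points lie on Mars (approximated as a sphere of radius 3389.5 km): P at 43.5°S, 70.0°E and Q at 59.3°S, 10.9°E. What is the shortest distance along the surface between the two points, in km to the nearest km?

2281 km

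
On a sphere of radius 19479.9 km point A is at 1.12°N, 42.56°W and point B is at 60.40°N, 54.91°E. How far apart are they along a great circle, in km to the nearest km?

31519 km

In radians: φ₁ = 0.0195, φ₂ = 1.0542, Δλ = 97.470° = 1.7012 rad.
Haversine: a = sin²(Δφ/2) + cos φ₁ cos φ₂ sin²(Δλ/2) = 0.2446 + (0.9998)(0.4939)(0.5650) = 0.52360.
Central angle c = 2·arcsin(√a) = 1.61802 rad.
Distance = R·c = 19479.9 × 1.6180 ≈ 31519 km.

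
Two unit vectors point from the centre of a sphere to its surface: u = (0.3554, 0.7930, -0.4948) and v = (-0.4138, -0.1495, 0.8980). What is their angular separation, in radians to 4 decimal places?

u·v = -0.7099; |u| = 1.0000, |v| = 1.0000.
cos θ = (u·v)/(|u||v|) = -0.7100, so θ = 2.3602 rad.

2.3602 rad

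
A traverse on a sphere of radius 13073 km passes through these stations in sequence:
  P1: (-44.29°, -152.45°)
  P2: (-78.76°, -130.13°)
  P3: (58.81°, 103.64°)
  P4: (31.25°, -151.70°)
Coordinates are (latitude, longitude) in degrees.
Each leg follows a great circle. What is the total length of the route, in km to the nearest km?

59353 km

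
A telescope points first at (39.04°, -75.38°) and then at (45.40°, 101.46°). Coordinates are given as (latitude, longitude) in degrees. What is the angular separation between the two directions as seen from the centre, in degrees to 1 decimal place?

95.5°

With latitudes φ₁ = 39.040°, φ₂ = 45.400° and longitude difference Δλ = 176.840°:
cos c = sin φ₁ sin φ₂ + cos φ₁ cos φ₂ cos Δλ = (0.6299)(0.7120) + (0.7767)(0.7022)(-0.9985) = -0.09606,
so c = arccos(-0.09606) = 1.66700 rad.
So the angular separation is 95.5°.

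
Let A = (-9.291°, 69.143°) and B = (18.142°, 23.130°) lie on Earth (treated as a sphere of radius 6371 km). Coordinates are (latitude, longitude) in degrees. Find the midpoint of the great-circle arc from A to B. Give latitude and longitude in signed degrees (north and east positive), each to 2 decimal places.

4.81°, 46.60°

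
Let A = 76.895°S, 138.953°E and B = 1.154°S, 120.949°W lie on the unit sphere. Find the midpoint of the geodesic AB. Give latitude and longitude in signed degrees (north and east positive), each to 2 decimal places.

Central angle δ = 1.5909 rad. Interpolating on the sphere with fraction f = 0.5:
P = [sin((1−f)δ)·A + sin(fδ)·B] / sin δ = 0.7143·A + 0.7143·B in Cartesian coordinates,
giving P = (-0.4894, -0.5061, -0.7101), i.e. latitude -45.24°, longitude -134.04°.

-45.24°, -134.04°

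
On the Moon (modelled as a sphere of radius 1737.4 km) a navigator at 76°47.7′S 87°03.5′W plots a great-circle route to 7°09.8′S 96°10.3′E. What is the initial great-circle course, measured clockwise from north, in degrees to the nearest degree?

183°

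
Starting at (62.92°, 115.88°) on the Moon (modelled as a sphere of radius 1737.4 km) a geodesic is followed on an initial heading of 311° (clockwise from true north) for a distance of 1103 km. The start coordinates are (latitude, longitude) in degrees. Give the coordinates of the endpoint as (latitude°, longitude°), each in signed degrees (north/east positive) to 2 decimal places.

Angular distance δ = d/R = 1103/1737.4 = 0.63486 rad; initial bearing θ = 5.4280 rad.
sin φ₂ = sin φ₁ cos δ + cos φ₁ sin δ cos θ = (0.8904)(0.8052) + (0.4552)(0.5931)(0.6561) = 0.8940, so φ₂ = 63.38°.
Δλ = atan2(sin θ sin δ cos φ₁, cos δ − sin φ₁ sin φ₂) = atan2(-0.2038, 0.0092) = -87.428°.
λ₂ = 115.880° − 87.428° = 28.45°.

63.38°, 28.45°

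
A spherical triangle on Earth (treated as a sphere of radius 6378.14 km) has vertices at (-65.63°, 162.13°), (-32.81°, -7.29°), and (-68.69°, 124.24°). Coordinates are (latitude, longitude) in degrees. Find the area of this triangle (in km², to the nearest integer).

Side lengths (central angles): a = 1.2637, b = 0.2578, c = 1.4175 rad; semiperimeter s = 1.4695.
By l'Huilier's theorem, tan(E/4) = √[tan(s/2) tan((s−a)/2) tan((s−b)/2) tan((s−c)/2)], giving spherical excess E = 0.1638 rad.
Area = E·R² = 0.1638 × (6378.14)² ≈ 6665504 km².

6665504 km²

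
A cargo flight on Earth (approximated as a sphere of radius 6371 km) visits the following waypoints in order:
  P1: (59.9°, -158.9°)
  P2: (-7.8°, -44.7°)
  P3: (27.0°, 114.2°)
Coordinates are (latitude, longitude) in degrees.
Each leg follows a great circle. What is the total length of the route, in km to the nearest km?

29022 km

Leg P1→P2: central angle 1.8977 rad, distance 12090.1 km.
Leg P2→P3: central angle 2.6577 rad, distance 16932.2 km.
Total: 12090.1 + 16932.2 ≈ 29022 km.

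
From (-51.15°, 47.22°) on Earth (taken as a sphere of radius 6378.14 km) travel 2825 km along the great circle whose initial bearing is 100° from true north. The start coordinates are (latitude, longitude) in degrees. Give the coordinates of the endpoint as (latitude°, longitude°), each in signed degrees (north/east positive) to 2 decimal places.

-48.62°, 86.90°

Angular distance δ = d/R = 2825/6378.14 = 0.44292 rad; initial bearing θ = 1.7453 rad.
sin φ₂ = sin φ₁ cos δ + cos φ₁ sin δ cos θ = (-0.7788)(0.9035) + (0.6273)(0.4286)(-0.1736) = -0.7503, so φ₂ = -48.62°.
Δλ = atan2(sin θ sin δ cos φ₁, cos δ − sin φ₁ sin φ₂) = atan2(0.2648, 0.3192) = 39.677°.
λ₂ = 47.220° + 39.677° = 86.90°.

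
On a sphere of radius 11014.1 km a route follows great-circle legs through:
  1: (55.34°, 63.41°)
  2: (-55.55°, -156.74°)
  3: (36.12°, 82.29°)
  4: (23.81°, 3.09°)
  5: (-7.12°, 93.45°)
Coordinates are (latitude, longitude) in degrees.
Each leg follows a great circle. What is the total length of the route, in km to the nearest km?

87424 km

Leg 1→2: central angle 2.7497 rad, distance 30285.4 km.
Leg 2→3: central angle 2.3764 rad, distance 26173.7 km.
Leg 3→4: central angle 1.1848 rad, distance 13049.8 km.
Leg 4→5: central angle 1.6266 rad, distance 17915.2 km.
Total: 30285.4 + 26173.7 + 13049.8 + 17915.2 ≈ 87424 km.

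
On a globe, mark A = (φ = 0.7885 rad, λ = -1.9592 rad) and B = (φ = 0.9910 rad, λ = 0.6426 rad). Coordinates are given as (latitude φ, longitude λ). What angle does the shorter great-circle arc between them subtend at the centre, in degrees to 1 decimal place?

74.8°

Let φ₁ = 0.7885 rad, φ₂ = 0.9910 rad, and Δλ = 2.6018 rad.
cos c = sin φ₁ sin φ₂ + cos φ₁ cos φ₂ cos Δλ = (0.7093)(0.8366) + (0.7049)(0.5479)(-0.8578) = 0.26210,
so c = arccos(0.26210) = 1.30560 rad.
So the angular separation is 74.8°.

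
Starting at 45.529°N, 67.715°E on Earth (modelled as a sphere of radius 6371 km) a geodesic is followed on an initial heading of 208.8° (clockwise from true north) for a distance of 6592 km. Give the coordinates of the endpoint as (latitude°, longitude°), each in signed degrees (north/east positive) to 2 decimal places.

-9.40°, 42.89°

Angular distance δ = d/R = 6592/6371 = 1.03469 rad; initial bearing θ = 3.6442 rad.
sin φ₂ = sin φ₁ cos δ + cos φ₁ sin δ cos θ = (0.7136)(0.5108) + (0.7005)(0.8597)(-0.8763) = -0.1633, so φ₂ = -9.40°.
Δλ = atan2(sin θ sin δ cos φ₁, cos δ − sin φ₁ sin φ₂) = atan2(-0.2901, 0.6273) = -24.822°.
λ₂ = 67.715° − 24.822° = 42.89°.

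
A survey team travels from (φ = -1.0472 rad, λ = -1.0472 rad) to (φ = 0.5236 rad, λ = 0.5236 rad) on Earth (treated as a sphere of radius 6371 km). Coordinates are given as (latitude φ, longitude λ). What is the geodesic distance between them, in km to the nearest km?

12861 km

With latitudes φ₁ = -60.000°, φ₂ = 30.000° and longitude difference Δλ = 90.000°:
cos c = sin φ₁ sin φ₂ + cos φ₁ cos φ₂ cos Δλ = (-0.8660)(0.5000) + (0.5000)(0.8660)(-0.0000) = -0.43302,
so c = arccos(-0.43302) = 2.01863 rad.
Distance = R·c = 6371 × 2.0186 ≈ 12861 km.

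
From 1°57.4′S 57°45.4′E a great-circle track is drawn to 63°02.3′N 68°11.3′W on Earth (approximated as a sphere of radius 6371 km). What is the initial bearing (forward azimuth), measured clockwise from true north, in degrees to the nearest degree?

337°

Δλ = -125.945° = -2.1982 rad.
y = sin Δλ · cos φ₂ = (-0.8096)(0.4534) = -0.3671
x = cos φ₁ sin φ₂ − sin φ₁ cos φ₂ cos Δλ = (0.9994)(0.8913) − (-0.0341)(0.4534)(-0.5870) = 0.8817
θ = atan2(y, x) = -22.60°; adding 360° gives 337°.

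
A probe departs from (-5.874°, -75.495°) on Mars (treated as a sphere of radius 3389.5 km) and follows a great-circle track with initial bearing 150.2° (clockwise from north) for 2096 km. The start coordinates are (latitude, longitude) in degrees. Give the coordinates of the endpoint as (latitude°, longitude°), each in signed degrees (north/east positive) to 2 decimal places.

Angular distance δ = d/R = 2096/3389.5 = 0.61838 rad; initial bearing θ = 2.6215 rad.
sin φ₂ = sin φ₁ cos δ + cos φ₁ sin δ cos θ = (-0.1023)(0.8148) + (0.9947)(0.5797)(-0.8678) = -0.5838, so φ₂ = -35.72°.
Δλ = atan2(sin θ sin δ cos φ₁, cos δ − sin φ₁ sin φ₂) = atan2(0.2866, 0.7551) = 20.785°.
λ₂ = -75.495° + 20.785° = -54.71°.

-35.72°, -54.71°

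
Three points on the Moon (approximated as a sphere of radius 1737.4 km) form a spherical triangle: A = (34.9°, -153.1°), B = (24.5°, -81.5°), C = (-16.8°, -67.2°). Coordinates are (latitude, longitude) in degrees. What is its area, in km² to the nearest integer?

Side lengths (central angles): a = 0.7608, b = 1.6802, c = 1.0783 rad; semiperimeter s = 1.7597.
By l'Huilier's theorem, tan(E/4) = √[tan(s/2) tan((s−a)/2) tan((s−b)/2) tan((s−c)/2)], giving spherical excess E = 0.3844 rad.
Area = E·R² = 0.3844 × (1737.4)² ≈ 1160413 km².

1160413 km²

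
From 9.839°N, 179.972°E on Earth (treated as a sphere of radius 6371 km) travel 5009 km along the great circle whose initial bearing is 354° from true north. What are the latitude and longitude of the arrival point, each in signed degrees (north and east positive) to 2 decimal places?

54.51°, 172.65°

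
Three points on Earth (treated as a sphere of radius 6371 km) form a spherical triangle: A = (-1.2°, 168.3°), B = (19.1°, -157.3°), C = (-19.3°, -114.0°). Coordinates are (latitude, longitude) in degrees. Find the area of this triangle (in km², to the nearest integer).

Side lengths (central angles): a = 0.9993, b = 1.3613, c = 0.6878 rad; semiperimeter s = 1.5242.
By l'Huilier's theorem, tan(E/4) = √[tan(s/2) tan((s−a)/2) tan((s−b)/2) tan((s−c)/2)], giving spherical excess E = 0.3846 rad.
Area = E·R² = 0.3846 × (6371)² ≈ 15608936 km².

15608936 km²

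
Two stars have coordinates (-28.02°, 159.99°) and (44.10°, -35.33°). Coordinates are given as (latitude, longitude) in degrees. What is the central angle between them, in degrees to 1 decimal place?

Let φ₁ = -0.4890 rad, φ₂ = 0.7697 rad, and Δλ = 2.8742 rad.
Haversine: a = sin²(Δφ/2) + cos φ₁ cos φ₂ sin²(Δλ/2) = 0.3465 + (0.8828)(0.7181)(0.9822) = 0.96917.
Central angle c = 2·arcsin(√a) = 2.78862 rad.
So the angular separation is 159.8°.

159.8°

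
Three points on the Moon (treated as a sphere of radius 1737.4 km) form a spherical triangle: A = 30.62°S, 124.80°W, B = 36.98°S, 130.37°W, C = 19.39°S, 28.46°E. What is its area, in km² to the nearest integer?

Side lengths (central angles): a = 2.0978, b = 2.1602, c = 0.1372 rad; semiperimeter s = 2.1976.
By l'Huilier's theorem, tan(E/4) = √[tan(s/2) tan((s−a)/2) tan((s−b)/2) tan((s−c)/2)], giving spherical excess E = 0.2207 rad.
Area = E·R² = 0.2207 × (1737.4)² ≈ 666266 km².

666266 km²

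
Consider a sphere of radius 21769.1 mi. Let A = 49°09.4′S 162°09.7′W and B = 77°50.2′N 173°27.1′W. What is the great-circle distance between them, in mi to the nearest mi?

Let φ₁ = -0.8579 rad, φ₂ = 1.3585 rad, and Δλ = -0.1970 rad.
cos c = sin φ₁ sin φ₂ + cos φ₁ cos φ₂ cos Δλ = (-0.7565)(0.9776) + (0.6540)(0.2107)(0.9806) = -0.60439,
so c = arccos(-0.60439) = 2.21979 rad.
Distance = R·c = 21769.1 × 2.2198 ≈ 48323 mi.

48323 mi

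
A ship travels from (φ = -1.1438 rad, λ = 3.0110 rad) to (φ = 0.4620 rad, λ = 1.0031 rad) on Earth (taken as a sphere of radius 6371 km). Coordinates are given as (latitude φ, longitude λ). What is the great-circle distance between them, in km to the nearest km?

13815 km

In radians: φ₁ = -1.1438, φ₂ = 0.4620, Δλ = -115.044° = -2.0079 rad.
cos c = sin φ₁ sin φ₂ + cos φ₁ cos φ₂ cos Δλ = (-0.9102)(0.4457) + (0.4141)(0.8952)(-0.4233) = -0.56265,
so c = arccos(-0.56265) = 2.16839 rad.
Distance = R·c = 6371 × 2.1684 ≈ 13815 km.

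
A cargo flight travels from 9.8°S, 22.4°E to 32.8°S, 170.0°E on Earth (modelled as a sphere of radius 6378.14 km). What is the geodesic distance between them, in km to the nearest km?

With latitudes φ₁ = -9.800°, φ₂ = -32.800° and longitude difference Δλ = 147.600°:
cos c = sin φ₁ sin φ₂ + cos φ₁ cos φ₂ cos Δλ = (-0.1702)(-0.5417) + (0.9854)(0.8406)(-0.8443) = -0.60715,
so c = arccos(-0.60715) = 2.22327 rad.
Distance = R·c = 6378.14 × 2.2233 ≈ 14180 km.

14180 km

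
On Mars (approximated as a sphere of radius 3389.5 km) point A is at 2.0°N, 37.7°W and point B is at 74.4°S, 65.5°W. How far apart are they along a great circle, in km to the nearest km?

4627 km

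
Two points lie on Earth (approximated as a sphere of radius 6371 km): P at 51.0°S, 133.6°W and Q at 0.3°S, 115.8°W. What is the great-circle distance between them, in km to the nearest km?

5882 km

Let φ₁ = -0.8901 rad, φ₂ = -0.0052 rad, and Δλ = 0.3107 rad.
cos c = sin φ₁ sin φ₂ + cos φ₁ cos φ₂ cos Δλ = (-0.7771)(-0.0052) + (0.6293)(1.0000)(0.9521) = 0.60326,
so c = arccos(0.60326) = 0.92322 rad.
Distance = R·c = 6371 × 0.9232 ≈ 5882 km.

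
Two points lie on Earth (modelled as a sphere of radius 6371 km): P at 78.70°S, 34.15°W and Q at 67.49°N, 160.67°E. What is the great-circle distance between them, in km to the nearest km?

With latitudes φ₁ = -78.700°, φ₂ = 67.490° and longitude difference Δλ = -165.180°:
cos c = sin φ₁ sin φ₂ + cos φ₁ cos φ₂ cos Δλ = (-0.9806)(0.9238) + (0.1959)(0.3828)(-0.9667) = -0.97843,
so c = arccos(-0.97843) = 2.93350 rad.
Distance = R·c = 6371 × 2.9335 ≈ 18689 km.

18689 km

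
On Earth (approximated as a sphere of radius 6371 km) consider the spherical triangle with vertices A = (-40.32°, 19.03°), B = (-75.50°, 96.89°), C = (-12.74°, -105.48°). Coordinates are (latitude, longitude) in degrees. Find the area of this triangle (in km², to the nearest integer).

37957689 km²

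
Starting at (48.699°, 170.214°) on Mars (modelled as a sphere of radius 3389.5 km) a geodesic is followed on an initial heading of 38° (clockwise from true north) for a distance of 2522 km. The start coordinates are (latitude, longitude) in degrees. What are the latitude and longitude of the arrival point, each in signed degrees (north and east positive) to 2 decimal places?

Angular distance δ = d/R = 2522/3389.5 = 0.74406 rad; initial bearing θ = 0.6632 rad.
sin φ₂ = sin φ₁ cos δ + cos φ₁ sin δ cos θ = (0.7513)(0.7357) + (0.6600)(0.6773)(0.7880) = 0.9050, so φ₂ = 64.82°.
Δλ = atan2(sin θ sin δ cos φ₁, cos δ − sin φ₁ sin φ₂) = atan2(0.2752, 0.0559) = 78.526°.
λ₂ = 170.214° + 78.526° = 248.74° → -111.26° after wrapping to (−180°, 180°].

64.82°, -111.26°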